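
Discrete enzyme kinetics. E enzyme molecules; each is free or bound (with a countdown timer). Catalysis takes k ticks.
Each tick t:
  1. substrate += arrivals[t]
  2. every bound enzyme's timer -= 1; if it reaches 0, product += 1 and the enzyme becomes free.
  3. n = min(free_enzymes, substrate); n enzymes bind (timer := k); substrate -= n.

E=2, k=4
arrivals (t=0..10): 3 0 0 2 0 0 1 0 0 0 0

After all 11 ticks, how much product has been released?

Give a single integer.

Answer: 4

Derivation:
t=0: arr=3 -> substrate=1 bound=2 product=0
t=1: arr=0 -> substrate=1 bound=2 product=0
t=2: arr=0 -> substrate=1 bound=2 product=0
t=3: arr=2 -> substrate=3 bound=2 product=0
t=4: arr=0 -> substrate=1 bound=2 product=2
t=5: arr=0 -> substrate=1 bound=2 product=2
t=6: arr=1 -> substrate=2 bound=2 product=2
t=7: arr=0 -> substrate=2 bound=2 product=2
t=8: arr=0 -> substrate=0 bound=2 product=4
t=9: arr=0 -> substrate=0 bound=2 product=4
t=10: arr=0 -> substrate=0 bound=2 product=4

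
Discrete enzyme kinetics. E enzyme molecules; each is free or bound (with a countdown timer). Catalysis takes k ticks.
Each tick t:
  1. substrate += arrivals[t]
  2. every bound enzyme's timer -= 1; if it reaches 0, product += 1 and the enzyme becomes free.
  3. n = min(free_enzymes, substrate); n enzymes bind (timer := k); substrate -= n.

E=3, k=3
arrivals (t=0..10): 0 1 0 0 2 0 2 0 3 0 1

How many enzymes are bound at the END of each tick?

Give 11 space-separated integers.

t=0: arr=0 -> substrate=0 bound=0 product=0
t=1: arr=1 -> substrate=0 bound=1 product=0
t=2: arr=0 -> substrate=0 bound=1 product=0
t=3: arr=0 -> substrate=0 bound=1 product=0
t=4: arr=2 -> substrate=0 bound=2 product=1
t=5: arr=0 -> substrate=0 bound=2 product=1
t=6: arr=2 -> substrate=1 bound=3 product=1
t=7: arr=0 -> substrate=0 bound=2 product=3
t=8: arr=3 -> substrate=2 bound=3 product=3
t=9: arr=0 -> substrate=1 bound=3 product=4
t=10: arr=1 -> substrate=1 bound=3 product=5

Answer: 0 1 1 1 2 2 3 2 3 3 3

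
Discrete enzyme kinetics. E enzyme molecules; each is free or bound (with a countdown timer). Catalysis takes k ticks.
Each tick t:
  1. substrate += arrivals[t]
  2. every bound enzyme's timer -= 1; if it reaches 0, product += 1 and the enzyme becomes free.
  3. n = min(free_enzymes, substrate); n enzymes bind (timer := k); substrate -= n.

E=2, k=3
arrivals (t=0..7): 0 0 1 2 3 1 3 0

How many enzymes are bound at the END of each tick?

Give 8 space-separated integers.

t=0: arr=0 -> substrate=0 bound=0 product=0
t=1: arr=0 -> substrate=0 bound=0 product=0
t=2: arr=1 -> substrate=0 bound=1 product=0
t=3: arr=2 -> substrate=1 bound=2 product=0
t=4: arr=3 -> substrate=4 bound=2 product=0
t=5: arr=1 -> substrate=4 bound=2 product=1
t=6: arr=3 -> substrate=6 bound=2 product=2
t=7: arr=0 -> substrate=6 bound=2 product=2

Answer: 0 0 1 2 2 2 2 2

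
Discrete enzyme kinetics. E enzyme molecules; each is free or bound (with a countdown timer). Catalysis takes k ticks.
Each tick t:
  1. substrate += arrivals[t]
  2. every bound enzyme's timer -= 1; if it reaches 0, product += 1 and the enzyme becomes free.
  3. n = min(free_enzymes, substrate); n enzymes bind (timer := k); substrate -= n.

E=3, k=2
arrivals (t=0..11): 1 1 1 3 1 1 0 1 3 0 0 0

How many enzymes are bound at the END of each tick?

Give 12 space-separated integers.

t=0: arr=1 -> substrate=0 bound=1 product=0
t=1: arr=1 -> substrate=0 bound=2 product=0
t=2: arr=1 -> substrate=0 bound=2 product=1
t=3: arr=3 -> substrate=1 bound=3 product=2
t=4: arr=1 -> substrate=1 bound=3 product=3
t=5: arr=1 -> substrate=0 bound=3 product=5
t=6: arr=0 -> substrate=0 bound=2 product=6
t=7: arr=1 -> substrate=0 bound=1 product=8
t=8: arr=3 -> substrate=1 bound=3 product=8
t=9: arr=0 -> substrate=0 bound=3 product=9
t=10: arr=0 -> substrate=0 bound=1 product=11
t=11: arr=0 -> substrate=0 bound=0 product=12

Answer: 1 2 2 3 3 3 2 1 3 3 1 0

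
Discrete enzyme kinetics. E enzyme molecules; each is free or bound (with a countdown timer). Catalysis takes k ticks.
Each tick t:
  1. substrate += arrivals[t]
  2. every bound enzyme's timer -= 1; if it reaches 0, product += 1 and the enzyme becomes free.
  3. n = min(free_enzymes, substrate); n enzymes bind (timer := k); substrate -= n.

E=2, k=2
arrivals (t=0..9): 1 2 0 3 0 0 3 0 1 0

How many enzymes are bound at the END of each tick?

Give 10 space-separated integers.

Answer: 1 2 2 2 2 2 2 2 2 2

Derivation:
t=0: arr=1 -> substrate=0 bound=1 product=0
t=1: arr=2 -> substrate=1 bound=2 product=0
t=2: arr=0 -> substrate=0 bound=2 product=1
t=3: arr=3 -> substrate=2 bound=2 product=2
t=4: arr=0 -> substrate=1 bound=2 product=3
t=5: arr=0 -> substrate=0 bound=2 product=4
t=6: arr=3 -> substrate=2 bound=2 product=5
t=7: arr=0 -> substrate=1 bound=2 product=6
t=8: arr=1 -> substrate=1 bound=2 product=7
t=9: arr=0 -> substrate=0 bound=2 product=8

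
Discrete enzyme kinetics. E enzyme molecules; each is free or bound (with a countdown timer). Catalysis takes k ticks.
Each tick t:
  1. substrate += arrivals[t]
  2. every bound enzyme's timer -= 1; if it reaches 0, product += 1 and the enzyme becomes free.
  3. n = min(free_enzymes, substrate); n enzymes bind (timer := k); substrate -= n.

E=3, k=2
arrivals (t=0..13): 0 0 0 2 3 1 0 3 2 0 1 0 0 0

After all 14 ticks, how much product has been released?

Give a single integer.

Answer: 12

Derivation:
t=0: arr=0 -> substrate=0 bound=0 product=0
t=1: arr=0 -> substrate=0 bound=0 product=0
t=2: arr=0 -> substrate=0 bound=0 product=0
t=3: arr=2 -> substrate=0 bound=2 product=0
t=4: arr=3 -> substrate=2 bound=3 product=0
t=5: arr=1 -> substrate=1 bound=3 product=2
t=6: arr=0 -> substrate=0 bound=3 product=3
t=7: arr=3 -> substrate=1 bound=3 product=5
t=8: arr=2 -> substrate=2 bound=3 product=6
t=9: arr=0 -> substrate=0 bound=3 product=8
t=10: arr=1 -> substrate=0 bound=3 product=9
t=11: arr=0 -> substrate=0 bound=1 product=11
t=12: arr=0 -> substrate=0 bound=0 product=12
t=13: arr=0 -> substrate=0 bound=0 product=12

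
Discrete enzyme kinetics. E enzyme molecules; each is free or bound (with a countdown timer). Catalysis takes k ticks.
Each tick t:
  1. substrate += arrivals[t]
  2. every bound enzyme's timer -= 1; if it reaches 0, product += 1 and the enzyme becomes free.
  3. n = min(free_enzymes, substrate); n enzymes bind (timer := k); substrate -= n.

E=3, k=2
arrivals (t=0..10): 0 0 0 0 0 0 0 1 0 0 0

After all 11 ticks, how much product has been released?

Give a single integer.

t=0: arr=0 -> substrate=0 bound=0 product=0
t=1: arr=0 -> substrate=0 bound=0 product=0
t=2: arr=0 -> substrate=0 bound=0 product=0
t=3: arr=0 -> substrate=0 bound=0 product=0
t=4: arr=0 -> substrate=0 bound=0 product=0
t=5: arr=0 -> substrate=0 bound=0 product=0
t=6: arr=0 -> substrate=0 bound=0 product=0
t=7: arr=1 -> substrate=0 bound=1 product=0
t=8: arr=0 -> substrate=0 bound=1 product=0
t=9: arr=0 -> substrate=0 bound=0 product=1
t=10: arr=0 -> substrate=0 bound=0 product=1

Answer: 1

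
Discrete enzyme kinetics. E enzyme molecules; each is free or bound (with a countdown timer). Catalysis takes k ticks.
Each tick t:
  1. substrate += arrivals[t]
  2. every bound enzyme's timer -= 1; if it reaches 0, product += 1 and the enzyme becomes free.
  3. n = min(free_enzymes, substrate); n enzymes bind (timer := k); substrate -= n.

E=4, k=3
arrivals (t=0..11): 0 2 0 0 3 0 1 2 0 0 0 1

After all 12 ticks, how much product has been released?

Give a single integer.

t=0: arr=0 -> substrate=0 bound=0 product=0
t=1: arr=2 -> substrate=0 bound=2 product=0
t=2: arr=0 -> substrate=0 bound=2 product=0
t=3: arr=0 -> substrate=0 bound=2 product=0
t=4: arr=3 -> substrate=0 bound=3 product=2
t=5: arr=0 -> substrate=0 bound=3 product=2
t=6: arr=1 -> substrate=0 bound=4 product=2
t=7: arr=2 -> substrate=0 bound=3 product=5
t=8: arr=0 -> substrate=0 bound=3 product=5
t=9: arr=0 -> substrate=0 bound=2 product=6
t=10: arr=0 -> substrate=0 bound=0 product=8
t=11: arr=1 -> substrate=0 bound=1 product=8

Answer: 8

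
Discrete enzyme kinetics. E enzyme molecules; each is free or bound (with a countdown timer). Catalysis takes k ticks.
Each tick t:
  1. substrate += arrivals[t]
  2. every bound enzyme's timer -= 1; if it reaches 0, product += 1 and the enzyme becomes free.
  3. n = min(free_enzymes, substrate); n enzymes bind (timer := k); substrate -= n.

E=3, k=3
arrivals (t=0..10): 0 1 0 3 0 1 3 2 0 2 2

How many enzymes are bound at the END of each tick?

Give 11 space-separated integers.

Answer: 0 1 1 3 3 3 3 3 3 3 3

Derivation:
t=0: arr=0 -> substrate=0 bound=0 product=0
t=1: arr=1 -> substrate=0 bound=1 product=0
t=2: arr=0 -> substrate=0 bound=1 product=0
t=3: arr=3 -> substrate=1 bound=3 product=0
t=4: arr=0 -> substrate=0 bound=3 product=1
t=5: arr=1 -> substrate=1 bound=3 product=1
t=6: arr=3 -> substrate=2 bound=3 product=3
t=7: arr=2 -> substrate=3 bound=3 product=4
t=8: arr=0 -> substrate=3 bound=3 product=4
t=9: arr=2 -> substrate=3 bound=3 product=6
t=10: arr=2 -> substrate=4 bound=3 product=7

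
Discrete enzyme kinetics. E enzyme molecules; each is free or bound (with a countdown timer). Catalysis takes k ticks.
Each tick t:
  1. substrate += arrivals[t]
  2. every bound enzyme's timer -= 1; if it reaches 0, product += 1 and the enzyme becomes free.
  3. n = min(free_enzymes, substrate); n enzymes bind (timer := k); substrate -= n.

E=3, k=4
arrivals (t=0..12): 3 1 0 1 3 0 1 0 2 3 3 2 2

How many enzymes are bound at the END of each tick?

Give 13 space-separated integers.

Answer: 3 3 3 3 3 3 3 3 3 3 3 3 3

Derivation:
t=0: arr=3 -> substrate=0 bound=3 product=0
t=1: arr=1 -> substrate=1 bound=3 product=0
t=2: arr=0 -> substrate=1 bound=3 product=0
t=3: arr=1 -> substrate=2 bound=3 product=0
t=4: arr=3 -> substrate=2 bound=3 product=3
t=5: arr=0 -> substrate=2 bound=3 product=3
t=6: arr=1 -> substrate=3 bound=3 product=3
t=7: arr=0 -> substrate=3 bound=3 product=3
t=8: arr=2 -> substrate=2 bound=3 product=6
t=9: arr=3 -> substrate=5 bound=3 product=6
t=10: arr=3 -> substrate=8 bound=3 product=6
t=11: arr=2 -> substrate=10 bound=3 product=6
t=12: arr=2 -> substrate=9 bound=3 product=9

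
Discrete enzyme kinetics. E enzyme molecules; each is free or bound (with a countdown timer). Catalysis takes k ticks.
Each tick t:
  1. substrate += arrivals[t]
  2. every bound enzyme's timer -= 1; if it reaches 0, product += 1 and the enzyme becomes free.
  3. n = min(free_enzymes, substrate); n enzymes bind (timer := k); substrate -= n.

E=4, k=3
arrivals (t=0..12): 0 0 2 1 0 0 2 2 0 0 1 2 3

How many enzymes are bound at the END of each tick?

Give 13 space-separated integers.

t=0: arr=0 -> substrate=0 bound=0 product=0
t=1: arr=0 -> substrate=0 bound=0 product=0
t=2: arr=2 -> substrate=0 bound=2 product=0
t=3: arr=1 -> substrate=0 bound=3 product=0
t=4: arr=0 -> substrate=0 bound=3 product=0
t=5: arr=0 -> substrate=0 bound=1 product=2
t=6: arr=2 -> substrate=0 bound=2 product=3
t=7: arr=2 -> substrate=0 bound=4 product=3
t=8: arr=0 -> substrate=0 bound=4 product=3
t=9: arr=0 -> substrate=0 bound=2 product=5
t=10: arr=1 -> substrate=0 bound=1 product=7
t=11: arr=2 -> substrate=0 bound=3 product=7
t=12: arr=3 -> substrate=2 bound=4 product=7

Answer: 0 0 2 3 3 1 2 4 4 2 1 3 4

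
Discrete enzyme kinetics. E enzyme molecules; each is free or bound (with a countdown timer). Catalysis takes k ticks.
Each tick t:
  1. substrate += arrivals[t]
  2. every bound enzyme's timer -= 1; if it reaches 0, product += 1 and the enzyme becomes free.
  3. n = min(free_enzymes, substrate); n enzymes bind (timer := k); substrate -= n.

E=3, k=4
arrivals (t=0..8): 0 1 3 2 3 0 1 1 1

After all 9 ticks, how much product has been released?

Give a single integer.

t=0: arr=0 -> substrate=0 bound=0 product=0
t=1: arr=1 -> substrate=0 bound=1 product=0
t=2: arr=3 -> substrate=1 bound=3 product=0
t=3: arr=2 -> substrate=3 bound=3 product=0
t=4: arr=3 -> substrate=6 bound=3 product=0
t=5: arr=0 -> substrate=5 bound=3 product=1
t=6: arr=1 -> substrate=4 bound=3 product=3
t=7: arr=1 -> substrate=5 bound=3 product=3
t=8: arr=1 -> substrate=6 bound=3 product=3

Answer: 3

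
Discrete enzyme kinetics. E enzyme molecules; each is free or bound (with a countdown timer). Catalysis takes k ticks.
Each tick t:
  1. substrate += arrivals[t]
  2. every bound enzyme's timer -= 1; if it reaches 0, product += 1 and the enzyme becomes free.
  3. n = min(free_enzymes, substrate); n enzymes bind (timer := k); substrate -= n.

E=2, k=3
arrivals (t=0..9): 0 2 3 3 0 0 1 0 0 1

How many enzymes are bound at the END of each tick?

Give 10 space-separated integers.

Answer: 0 2 2 2 2 2 2 2 2 2

Derivation:
t=0: arr=0 -> substrate=0 bound=0 product=0
t=1: arr=2 -> substrate=0 bound=2 product=0
t=2: arr=3 -> substrate=3 bound=2 product=0
t=3: arr=3 -> substrate=6 bound=2 product=0
t=4: arr=0 -> substrate=4 bound=2 product=2
t=5: arr=0 -> substrate=4 bound=2 product=2
t=6: arr=1 -> substrate=5 bound=2 product=2
t=7: arr=0 -> substrate=3 bound=2 product=4
t=8: arr=0 -> substrate=3 bound=2 product=4
t=9: arr=1 -> substrate=4 bound=2 product=4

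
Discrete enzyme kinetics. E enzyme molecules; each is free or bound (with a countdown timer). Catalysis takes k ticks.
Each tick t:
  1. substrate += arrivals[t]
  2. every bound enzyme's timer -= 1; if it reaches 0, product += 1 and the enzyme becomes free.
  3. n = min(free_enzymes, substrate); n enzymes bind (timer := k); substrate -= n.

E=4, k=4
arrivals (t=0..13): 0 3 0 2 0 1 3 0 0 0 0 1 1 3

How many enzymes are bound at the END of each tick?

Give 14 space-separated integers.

t=0: arr=0 -> substrate=0 bound=0 product=0
t=1: arr=3 -> substrate=0 bound=3 product=0
t=2: arr=0 -> substrate=0 bound=3 product=0
t=3: arr=2 -> substrate=1 bound=4 product=0
t=4: arr=0 -> substrate=1 bound=4 product=0
t=5: arr=1 -> substrate=0 bound=3 product=3
t=6: arr=3 -> substrate=2 bound=4 product=3
t=7: arr=0 -> substrate=1 bound=4 product=4
t=8: arr=0 -> substrate=1 bound=4 product=4
t=9: arr=0 -> substrate=0 bound=3 product=6
t=10: arr=0 -> substrate=0 bound=2 product=7
t=11: arr=1 -> substrate=0 bound=2 product=8
t=12: arr=1 -> substrate=0 bound=3 product=8
t=13: arr=3 -> substrate=1 bound=4 product=9

Answer: 0 3 3 4 4 3 4 4 4 3 2 2 3 4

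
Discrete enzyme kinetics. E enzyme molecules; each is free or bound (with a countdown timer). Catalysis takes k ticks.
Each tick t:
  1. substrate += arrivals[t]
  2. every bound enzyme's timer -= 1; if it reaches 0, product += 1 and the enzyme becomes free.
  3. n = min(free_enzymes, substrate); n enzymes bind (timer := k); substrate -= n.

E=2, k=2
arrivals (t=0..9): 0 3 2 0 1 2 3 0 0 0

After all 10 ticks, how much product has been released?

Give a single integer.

Answer: 8

Derivation:
t=0: arr=0 -> substrate=0 bound=0 product=0
t=1: arr=3 -> substrate=1 bound=2 product=0
t=2: arr=2 -> substrate=3 bound=2 product=0
t=3: arr=0 -> substrate=1 bound=2 product=2
t=4: arr=1 -> substrate=2 bound=2 product=2
t=5: arr=2 -> substrate=2 bound=2 product=4
t=6: arr=3 -> substrate=5 bound=2 product=4
t=7: arr=0 -> substrate=3 bound=2 product=6
t=8: arr=0 -> substrate=3 bound=2 product=6
t=9: arr=0 -> substrate=1 bound=2 product=8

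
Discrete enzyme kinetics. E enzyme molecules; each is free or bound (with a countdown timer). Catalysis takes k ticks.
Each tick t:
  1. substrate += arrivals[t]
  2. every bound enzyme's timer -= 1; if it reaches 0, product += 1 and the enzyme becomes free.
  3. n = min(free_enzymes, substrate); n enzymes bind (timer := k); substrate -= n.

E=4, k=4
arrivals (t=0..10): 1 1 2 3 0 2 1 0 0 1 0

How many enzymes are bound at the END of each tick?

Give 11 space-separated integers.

Answer: 1 2 4 4 4 4 4 4 4 4 3

Derivation:
t=0: arr=1 -> substrate=0 bound=1 product=0
t=1: arr=1 -> substrate=0 bound=2 product=0
t=2: arr=2 -> substrate=0 bound=4 product=0
t=3: arr=3 -> substrate=3 bound=4 product=0
t=4: arr=0 -> substrate=2 bound=4 product=1
t=5: arr=2 -> substrate=3 bound=4 product=2
t=6: arr=1 -> substrate=2 bound=4 product=4
t=7: arr=0 -> substrate=2 bound=4 product=4
t=8: arr=0 -> substrate=1 bound=4 product=5
t=9: arr=1 -> substrate=1 bound=4 product=6
t=10: arr=0 -> substrate=0 bound=3 product=8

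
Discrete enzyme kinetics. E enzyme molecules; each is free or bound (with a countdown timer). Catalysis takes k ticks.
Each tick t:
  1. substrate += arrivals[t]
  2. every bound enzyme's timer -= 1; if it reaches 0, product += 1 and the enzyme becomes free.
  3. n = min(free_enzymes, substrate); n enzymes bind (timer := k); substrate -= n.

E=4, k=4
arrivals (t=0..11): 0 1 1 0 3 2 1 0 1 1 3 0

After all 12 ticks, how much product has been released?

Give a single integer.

Answer: 6

Derivation:
t=0: arr=0 -> substrate=0 bound=0 product=0
t=1: arr=1 -> substrate=0 bound=1 product=0
t=2: arr=1 -> substrate=0 bound=2 product=0
t=3: arr=0 -> substrate=0 bound=2 product=0
t=4: arr=3 -> substrate=1 bound=4 product=0
t=5: arr=2 -> substrate=2 bound=4 product=1
t=6: arr=1 -> substrate=2 bound=4 product=2
t=7: arr=0 -> substrate=2 bound=4 product=2
t=8: arr=1 -> substrate=1 bound=4 product=4
t=9: arr=1 -> substrate=1 bound=4 product=5
t=10: arr=3 -> substrate=3 bound=4 product=6
t=11: arr=0 -> substrate=3 bound=4 product=6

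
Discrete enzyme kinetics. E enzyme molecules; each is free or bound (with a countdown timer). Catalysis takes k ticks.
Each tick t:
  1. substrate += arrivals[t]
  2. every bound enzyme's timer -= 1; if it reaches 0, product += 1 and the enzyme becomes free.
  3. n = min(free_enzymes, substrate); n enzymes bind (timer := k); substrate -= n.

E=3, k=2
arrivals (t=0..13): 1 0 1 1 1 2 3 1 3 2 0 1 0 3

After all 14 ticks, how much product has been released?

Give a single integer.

t=0: arr=1 -> substrate=0 bound=1 product=0
t=1: arr=0 -> substrate=0 bound=1 product=0
t=2: arr=1 -> substrate=0 bound=1 product=1
t=3: arr=1 -> substrate=0 bound=2 product=1
t=4: arr=1 -> substrate=0 bound=2 product=2
t=5: arr=2 -> substrate=0 bound=3 product=3
t=6: arr=3 -> substrate=2 bound=3 product=4
t=7: arr=1 -> substrate=1 bound=3 product=6
t=8: arr=3 -> substrate=3 bound=3 product=7
t=9: arr=2 -> substrate=3 bound=3 product=9
t=10: arr=0 -> substrate=2 bound=3 product=10
t=11: arr=1 -> substrate=1 bound=3 product=12
t=12: arr=0 -> substrate=0 bound=3 product=13
t=13: arr=3 -> substrate=1 bound=3 product=15

Answer: 15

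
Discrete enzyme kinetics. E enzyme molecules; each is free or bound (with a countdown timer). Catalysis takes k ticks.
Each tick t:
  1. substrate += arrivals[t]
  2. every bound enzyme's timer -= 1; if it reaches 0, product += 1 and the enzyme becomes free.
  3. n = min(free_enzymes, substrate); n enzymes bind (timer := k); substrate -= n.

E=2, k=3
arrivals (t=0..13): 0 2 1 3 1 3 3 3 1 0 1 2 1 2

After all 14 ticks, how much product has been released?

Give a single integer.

Answer: 8

Derivation:
t=0: arr=0 -> substrate=0 bound=0 product=0
t=1: arr=2 -> substrate=0 bound=2 product=0
t=2: arr=1 -> substrate=1 bound=2 product=0
t=3: arr=3 -> substrate=4 bound=2 product=0
t=4: arr=1 -> substrate=3 bound=2 product=2
t=5: arr=3 -> substrate=6 bound=2 product=2
t=6: arr=3 -> substrate=9 bound=2 product=2
t=7: arr=3 -> substrate=10 bound=2 product=4
t=8: arr=1 -> substrate=11 bound=2 product=4
t=9: arr=0 -> substrate=11 bound=2 product=4
t=10: arr=1 -> substrate=10 bound=2 product=6
t=11: arr=2 -> substrate=12 bound=2 product=6
t=12: arr=1 -> substrate=13 bound=2 product=6
t=13: arr=2 -> substrate=13 bound=2 product=8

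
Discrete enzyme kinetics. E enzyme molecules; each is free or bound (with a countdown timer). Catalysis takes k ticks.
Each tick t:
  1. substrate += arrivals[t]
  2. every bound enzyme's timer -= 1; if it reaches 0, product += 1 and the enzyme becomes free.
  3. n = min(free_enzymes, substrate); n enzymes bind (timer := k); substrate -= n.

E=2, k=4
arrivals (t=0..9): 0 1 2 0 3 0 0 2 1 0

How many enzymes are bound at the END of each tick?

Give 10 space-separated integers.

Answer: 0 1 2 2 2 2 2 2 2 2

Derivation:
t=0: arr=0 -> substrate=0 bound=0 product=0
t=1: arr=1 -> substrate=0 bound=1 product=0
t=2: arr=2 -> substrate=1 bound=2 product=0
t=3: arr=0 -> substrate=1 bound=2 product=0
t=4: arr=3 -> substrate=4 bound=2 product=0
t=5: arr=0 -> substrate=3 bound=2 product=1
t=6: arr=0 -> substrate=2 bound=2 product=2
t=7: arr=2 -> substrate=4 bound=2 product=2
t=8: arr=1 -> substrate=5 bound=2 product=2
t=9: arr=0 -> substrate=4 bound=2 product=3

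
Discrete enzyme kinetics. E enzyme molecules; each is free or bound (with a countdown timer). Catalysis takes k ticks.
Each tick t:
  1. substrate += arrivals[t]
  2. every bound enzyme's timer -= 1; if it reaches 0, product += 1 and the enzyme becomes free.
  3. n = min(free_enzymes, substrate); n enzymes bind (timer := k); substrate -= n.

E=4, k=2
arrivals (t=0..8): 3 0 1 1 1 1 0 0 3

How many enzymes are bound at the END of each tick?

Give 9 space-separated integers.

t=0: arr=3 -> substrate=0 bound=3 product=0
t=1: arr=0 -> substrate=0 bound=3 product=0
t=2: arr=1 -> substrate=0 bound=1 product=3
t=3: arr=1 -> substrate=0 bound=2 product=3
t=4: arr=1 -> substrate=0 bound=2 product=4
t=5: arr=1 -> substrate=0 bound=2 product=5
t=6: arr=0 -> substrate=0 bound=1 product=6
t=7: arr=0 -> substrate=0 bound=0 product=7
t=8: arr=3 -> substrate=0 bound=3 product=7

Answer: 3 3 1 2 2 2 1 0 3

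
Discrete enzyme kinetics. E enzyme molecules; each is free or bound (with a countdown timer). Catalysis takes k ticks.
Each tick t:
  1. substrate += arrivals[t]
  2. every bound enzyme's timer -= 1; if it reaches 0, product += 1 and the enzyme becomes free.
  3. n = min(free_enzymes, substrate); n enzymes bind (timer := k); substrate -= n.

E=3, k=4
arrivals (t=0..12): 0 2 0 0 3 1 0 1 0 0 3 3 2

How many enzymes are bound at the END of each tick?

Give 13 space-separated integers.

t=0: arr=0 -> substrate=0 bound=0 product=0
t=1: arr=2 -> substrate=0 bound=2 product=0
t=2: arr=0 -> substrate=0 bound=2 product=0
t=3: arr=0 -> substrate=0 bound=2 product=0
t=4: arr=3 -> substrate=2 bound=3 product=0
t=5: arr=1 -> substrate=1 bound=3 product=2
t=6: arr=0 -> substrate=1 bound=3 product=2
t=7: arr=1 -> substrate=2 bound=3 product=2
t=8: arr=0 -> substrate=1 bound=3 product=3
t=9: arr=0 -> substrate=0 bound=2 product=5
t=10: arr=3 -> substrate=2 bound=3 product=5
t=11: arr=3 -> substrate=5 bound=3 product=5
t=12: arr=2 -> substrate=6 bound=3 product=6

Answer: 0 2 2 2 3 3 3 3 3 2 3 3 3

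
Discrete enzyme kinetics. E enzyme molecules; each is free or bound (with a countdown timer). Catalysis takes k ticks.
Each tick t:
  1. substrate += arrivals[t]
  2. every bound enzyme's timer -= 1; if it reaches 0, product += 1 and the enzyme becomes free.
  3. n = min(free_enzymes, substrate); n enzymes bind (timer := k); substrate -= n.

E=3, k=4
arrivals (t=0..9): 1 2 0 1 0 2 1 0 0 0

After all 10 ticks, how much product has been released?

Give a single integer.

t=0: arr=1 -> substrate=0 bound=1 product=0
t=1: arr=2 -> substrate=0 bound=3 product=0
t=2: arr=0 -> substrate=0 bound=3 product=0
t=3: arr=1 -> substrate=1 bound=3 product=0
t=4: arr=0 -> substrate=0 bound=3 product=1
t=5: arr=2 -> substrate=0 bound=3 product=3
t=6: arr=1 -> substrate=1 bound=3 product=3
t=7: arr=0 -> substrate=1 bound=3 product=3
t=8: arr=0 -> substrate=0 bound=3 product=4
t=9: arr=0 -> substrate=0 bound=1 product=6

Answer: 6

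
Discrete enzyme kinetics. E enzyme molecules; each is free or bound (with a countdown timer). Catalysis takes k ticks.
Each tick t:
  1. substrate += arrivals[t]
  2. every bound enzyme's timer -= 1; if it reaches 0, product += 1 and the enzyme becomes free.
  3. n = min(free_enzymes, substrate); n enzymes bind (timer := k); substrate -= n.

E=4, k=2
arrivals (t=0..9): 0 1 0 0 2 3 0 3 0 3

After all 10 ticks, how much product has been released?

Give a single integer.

Answer: 9

Derivation:
t=0: arr=0 -> substrate=0 bound=0 product=0
t=1: arr=1 -> substrate=0 bound=1 product=0
t=2: arr=0 -> substrate=0 bound=1 product=0
t=3: arr=0 -> substrate=0 bound=0 product=1
t=4: arr=2 -> substrate=0 bound=2 product=1
t=5: arr=3 -> substrate=1 bound=4 product=1
t=6: arr=0 -> substrate=0 bound=3 product=3
t=7: arr=3 -> substrate=0 bound=4 product=5
t=8: arr=0 -> substrate=0 bound=3 product=6
t=9: arr=3 -> substrate=0 bound=3 product=9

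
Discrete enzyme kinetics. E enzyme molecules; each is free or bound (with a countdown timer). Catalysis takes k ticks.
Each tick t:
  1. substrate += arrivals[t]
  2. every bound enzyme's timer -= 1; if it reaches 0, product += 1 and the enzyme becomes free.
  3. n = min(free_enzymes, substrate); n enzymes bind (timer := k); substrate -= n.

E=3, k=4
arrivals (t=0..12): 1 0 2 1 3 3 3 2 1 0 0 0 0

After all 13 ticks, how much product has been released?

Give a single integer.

t=0: arr=1 -> substrate=0 bound=1 product=0
t=1: arr=0 -> substrate=0 bound=1 product=0
t=2: arr=2 -> substrate=0 bound=3 product=0
t=3: arr=1 -> substrate=1 bound=3 product=0
t=4: arr=3 -> substrate=3 bound=3 product=1
t=5: arr=3 -> substrate=6 bound=3 product=1
t=6: arr=3 -> substrate=7 bound=3 product=3
t=7: arr=2 -> substrate=9 bound=3 product=3
t=8: arr=1 -> substrate=9 bound=3 product=4
t=9: arr=0 -> substrate=9 bound=3 product=4
t=10: arr=0 -> substrate=7 bound=3 product=6
t=11: arr=0 -> substrate=7 bound=3 product=6
t=12: arr=0 -> substrate=6 bound=3 product=7

Answer: 7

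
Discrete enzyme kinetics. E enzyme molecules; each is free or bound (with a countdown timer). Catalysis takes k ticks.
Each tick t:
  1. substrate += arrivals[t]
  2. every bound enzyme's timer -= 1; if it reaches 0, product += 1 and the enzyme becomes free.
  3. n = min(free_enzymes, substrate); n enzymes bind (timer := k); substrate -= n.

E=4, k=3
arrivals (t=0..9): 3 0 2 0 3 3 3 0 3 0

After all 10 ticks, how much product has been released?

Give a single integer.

t=0: arr=3 -> substrate=0 bound=3 product=0
t=1: arr=0 -> substrate=0 bound=3 product=0
t=2: arr=2 -> substrate=1 bound=4 product=0
t=3: arr=0 -> substrate=0 bound=2 product=3
t=4: arr=3 -> substrate=1 bound=4 product=3
t=5: arr=3 -> substrate=3 bound=4 product=4
t=6: arr=3 -> substrate=5 bound=4 product=5
t=7: arr=0 -> substrate=3 bound=4 product=7
t=8: arr=3 -> substrate=5 bound=4 product=8
t=9: arr=0 -> substrate=4 bound=4 product=9

Answer: 9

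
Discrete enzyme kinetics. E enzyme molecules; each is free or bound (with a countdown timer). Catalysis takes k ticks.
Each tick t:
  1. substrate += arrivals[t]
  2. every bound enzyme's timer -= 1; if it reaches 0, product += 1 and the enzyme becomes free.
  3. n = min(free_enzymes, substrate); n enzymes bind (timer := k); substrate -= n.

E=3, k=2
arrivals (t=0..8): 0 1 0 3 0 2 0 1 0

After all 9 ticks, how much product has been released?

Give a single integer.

t=0: arr=0 -> substrate=0 bound=0 product=0
t=1: arr=1 -> substrate=0 bound=1 product=0
t=2: arr=0 -> substrate=0 bound=1 product=0
t=3: arr=3 -> substrate=0 bound=3 product=1
t=4: arr=0 -> substrate=0 bound=3 product=1
t=5: arr=2 -> substrate=0 bound=2 product=4
t=6: arr=0 -> substrate=0 bound=2 product=4
t=7: arr=1 -> substrate=0 bound=1 product=6
t=8: arr=0 -> substrate=0 bound=1 product=6

Answer: 6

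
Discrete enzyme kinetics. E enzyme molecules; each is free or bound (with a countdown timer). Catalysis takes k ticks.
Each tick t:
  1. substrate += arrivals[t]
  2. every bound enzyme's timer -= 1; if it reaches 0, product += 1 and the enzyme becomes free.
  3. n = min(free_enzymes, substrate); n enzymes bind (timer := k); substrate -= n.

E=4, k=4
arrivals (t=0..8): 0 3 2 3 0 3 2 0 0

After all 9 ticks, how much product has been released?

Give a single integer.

Answer: 4

Derivation:
t=0: arr=0 -> substrate=0 bound=0 product=0
t=1: arr=3 -> substrate=0 bound=3 product=0
t=2: arr=2 -> substrate=1 bound=4 product=0
t=3: arr=3 -> substrate=4 bound=4 product=0
t=4: arr=0 -> substrate=4 bound=4 product=0
t=5: arr=3 -> substrate=4 bound=4 product=3
t=6: arr=2 -> substrate=5 bound=4 product=4
t=7: arr=0 -> substrate=5 bound=4 product=4
t=8: arr=0 -> substrate=5 bound=4 product=4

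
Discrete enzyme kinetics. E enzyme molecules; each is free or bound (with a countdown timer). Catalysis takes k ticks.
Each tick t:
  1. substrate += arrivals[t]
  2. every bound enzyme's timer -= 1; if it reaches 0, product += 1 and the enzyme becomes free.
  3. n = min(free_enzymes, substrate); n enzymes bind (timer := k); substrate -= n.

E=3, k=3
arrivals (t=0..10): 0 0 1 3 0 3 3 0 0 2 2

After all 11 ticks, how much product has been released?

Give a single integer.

Answer: 6

Derivation:
t=0: arr=0 -> substrate=0 bound=0 product=0
t=1: arr=0 -> substrate=0 bound=0 product=0
t=2: arr=1 -> substrate=0 bound=1 product=0
t=3: arr=3 -> substrate=1 bound=3 product=0
t=4: arr=0 -> substrate=1 bound=3 product=0
t=5: arr=3 -> substrate=3 bound=3 product=1
t=6: arr=3 -> substrate=4 bound=3 product=3
t=7: arr=0 -> substrate=4 bound=3 product=3
t=8: arr=0 -> substrate=3 bound=3 product=4
t=9: arr=2 -> substrate=3 bound=3 product=6
t=10: arr=2 -> substrate=5 bound=3 product=6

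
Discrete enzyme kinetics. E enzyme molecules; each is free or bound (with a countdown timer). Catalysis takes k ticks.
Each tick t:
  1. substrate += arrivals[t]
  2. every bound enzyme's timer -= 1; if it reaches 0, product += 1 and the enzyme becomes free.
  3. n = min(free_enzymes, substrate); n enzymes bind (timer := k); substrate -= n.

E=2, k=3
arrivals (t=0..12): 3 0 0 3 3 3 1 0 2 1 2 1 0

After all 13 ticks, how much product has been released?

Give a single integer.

t=0: arr=3 -> substrate=1 bound=2 product=0
t=1: arr=0 -> substrate=1 bound=2 product=0
t=2: arr=0 -> substrate=1 bound=2 product=0
t=3: arr=3 -> substrate=2 bound=2 product=2
t=4: arr=3 -> substrate=5 bound=2 product=2
t=5: arr=3 -> substrate=8 bound=2 product=2
t=6: arr=1 -> substrate=7 bound=2 product=4
t=7: arr=0 -> substrate=7 bound=2 product=4
t=8: arr=2 -> substrate=9 bound=2 product=4
t=9: arr=1 -> substrate=8 bound=2 product=6
t=10: arr=2 -> substrate=10 bound=2 product=6
t=11: arr=1 -> substrate=11 bound=2 product=6
t=12: arr=0 -> substrate=9 bound=2 product=8

Answer: 8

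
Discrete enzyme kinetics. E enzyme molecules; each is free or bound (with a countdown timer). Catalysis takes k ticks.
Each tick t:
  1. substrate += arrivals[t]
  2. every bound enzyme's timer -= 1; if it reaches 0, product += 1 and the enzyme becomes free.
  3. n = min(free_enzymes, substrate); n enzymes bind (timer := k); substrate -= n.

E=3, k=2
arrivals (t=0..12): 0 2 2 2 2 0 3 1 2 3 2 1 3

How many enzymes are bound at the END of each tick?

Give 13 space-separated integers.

Answer: 0 2 3 3 3 3 3 3 3 3 3 3 3

Derivation:
t=0: arr=0 -> substrate=0 bound=0 product=0
t=1: arr=2 -> substrate=0 bound=2 product=0
t=2: arr=2 -> substrate=1 bound=3 product=0
t=3: arr=2 -> substrate=1 bound=3 product=2
t=4: arr=2 -> substrate=2 bound=3 product=3
t=5: arr=0 -> substrate=0 bound=3 product=5
t=6: arr=3 -> substrate=2 bound=3 product=6
t=7: arr=1 -> substrate=1 bound=3 product=8
t=8: arr=2 -> substrate=2 bound=3 product=9
t=9: arr=3 -> substrate=3 bound=3 product=11
t=10: arr=2 -> substrate=4 bound=3 product=12
t=11: arr=1 -> substrate=3 bound=3 product=14
t=12: arr=3 -> substrate=5 bound=3 product=15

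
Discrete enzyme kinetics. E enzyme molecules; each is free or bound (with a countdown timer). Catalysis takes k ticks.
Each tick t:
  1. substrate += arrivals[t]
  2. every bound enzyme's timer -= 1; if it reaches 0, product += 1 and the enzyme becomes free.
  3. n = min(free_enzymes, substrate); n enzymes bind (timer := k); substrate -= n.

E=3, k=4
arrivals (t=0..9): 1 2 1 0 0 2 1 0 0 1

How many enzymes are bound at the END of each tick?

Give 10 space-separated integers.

Answer: 1 3 3 3 3 3 3 3 3 2

Derivation:
t=0: arr=1 -> substrate=0 bound=1 product=0
t=1: arr=2 -> substrate=0 bound=3 product=0
t=2: arr=1 -> substrate=1 bound=3 product=0
t=3: arr=0 -> substrate=1 bound=3 product=0
t=4: arr=0 -> substrate=0 bound=3 product=1
t=5: arr=2 -> substrate=0 bound=3 product=3
t=6: arr=1 -> substrate=1 bound=3 product=3
t=7: arr=0 -> substrate=1 bound=3 product=3
t=8: arr=0 -> substrate=0 bound=3 product=4
t=9: arr=1 -> substrate=0 bound=2 product=6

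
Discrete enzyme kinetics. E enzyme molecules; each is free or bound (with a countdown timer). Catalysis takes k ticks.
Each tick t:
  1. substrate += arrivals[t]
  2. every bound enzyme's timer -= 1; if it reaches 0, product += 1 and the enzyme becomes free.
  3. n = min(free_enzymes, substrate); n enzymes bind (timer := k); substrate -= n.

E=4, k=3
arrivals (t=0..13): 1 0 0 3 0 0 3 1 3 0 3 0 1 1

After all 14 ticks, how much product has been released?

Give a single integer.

t=0: arr=1 -> substrate=0 bound=1 product=0
t=1: arr=0 -> substrate=0 bound=1 product=0
t=2: arr=0 -> substrate=0 bound=1 product=0
t=3: arr=3 -> substrate=0 bound=3 product=1
t=4: arr=0 -> substrate=0 bound=3 product=1
t=5: arr=0 -> substrate=0 bound=3 product=1
t=6: arr=3 -> substrate=0 bound=3 product=4
t=7: arr=1 -> substrate=0 bound=4 product=4
t=8: arr=3 -> substrate=3 bound=4 product=4
t=9: arr=0 -> substrate=0 bound=4 product=7
t=10: arr=3 -> substrate=2 bound=4 product=8
t=11: arr=0 -> substrate=2 bound=4 product=8
t=12: arr=1 -> substrate=0 bound=4 product=11
t=13: arr=1 -> substrate=0 bound=4 product=12

Answer: 12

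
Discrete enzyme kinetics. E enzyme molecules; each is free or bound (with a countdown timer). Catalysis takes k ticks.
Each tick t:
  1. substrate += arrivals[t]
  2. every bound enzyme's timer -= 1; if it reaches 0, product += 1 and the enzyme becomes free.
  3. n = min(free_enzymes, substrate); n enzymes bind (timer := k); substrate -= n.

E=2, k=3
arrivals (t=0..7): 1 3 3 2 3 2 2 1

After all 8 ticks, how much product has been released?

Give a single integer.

t=0: arr=1 -> substrate=0 bound=1 product=0
t=1: arr=3 -> substrate=2 bound=2 product=0
t=2: arr=3 -> substrate=5 bound=2 product=0
t=3: arr=2 -> substrate=6 bound=2 product=1
t=4: arr=3 -> substrate=8 bound=2 product=2
t=5: arr=2 -> substrate=10 bound=2 product=2
t=6: arr=2 -> substrate=11 bound=2 product=3
t=7: arr=1 -> substrate=11 bound=2 product=4

Answer: 4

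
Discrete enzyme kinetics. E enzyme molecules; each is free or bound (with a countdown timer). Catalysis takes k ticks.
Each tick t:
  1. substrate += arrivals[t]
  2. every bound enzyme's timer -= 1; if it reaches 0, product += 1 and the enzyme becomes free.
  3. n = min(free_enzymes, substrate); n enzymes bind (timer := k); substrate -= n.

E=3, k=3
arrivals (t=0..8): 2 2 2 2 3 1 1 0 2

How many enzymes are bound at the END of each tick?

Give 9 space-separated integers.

t=0: arr=2 -> substrate=0 bound=2 product=0
t=1: arr=2 -> substrate=1 bound=3 product=0
t=2: arr=2 -> substrate=3 bound=3 product=0
t=3: arr=2 -> substrate=3 bound=3 product=2
t=4: arr=3 -> substrate=5 bound=3 product=3
t=5: arr=1 -> substrate=6 bound=3 product=3
t=6: arr=1 -> substrate=5 bound=3 product=5
t=7: arr=0 -> substrate=4 bound=3 product=6
t=8: arr=2 -> substrate=6 bound=3 product=6

Answer: 2 3 3 3 3 3 3 3 3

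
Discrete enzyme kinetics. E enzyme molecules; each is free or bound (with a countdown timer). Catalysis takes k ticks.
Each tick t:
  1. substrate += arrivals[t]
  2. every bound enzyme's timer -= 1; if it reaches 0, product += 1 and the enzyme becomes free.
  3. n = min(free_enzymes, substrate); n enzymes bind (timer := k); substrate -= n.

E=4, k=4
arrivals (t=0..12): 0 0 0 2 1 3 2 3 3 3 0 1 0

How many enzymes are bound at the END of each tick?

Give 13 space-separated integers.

Answer: 0 0 0 2 3 4 4 4 4 4 4 4 4

Derivation:
t=0: arr=0 -> substrate=0 bound=0 product=0
t=1: arr=0 -> substrate=0 bound=0 product=0
t=2: arr=0 -> substrate=0 bound=0 product=0
t=3: arr=2 -> substrate=0 bound=2 product=0
t=4: arr=1 -> substrate=0 bound=3 product=0
t=5: arr=3 -> substrate=2 bound=4 product=0
t=6: arr=2 -> substrate=4 bound=4 product=0
t=7: arr=3 -> substrate=5 bound=4 product=2
t=8: arr=3 -> substrate=7 bound=4 product=3
t=9: arr=3 -> substrate=9 bound=4 product=4
t=10: arr=0 -> substrate=9 bound=4 product=4
t=11: arr=1 -> substrate=8 bound=4 product=6
t=12: arr=0 -> substrate=7 bound=4 product=7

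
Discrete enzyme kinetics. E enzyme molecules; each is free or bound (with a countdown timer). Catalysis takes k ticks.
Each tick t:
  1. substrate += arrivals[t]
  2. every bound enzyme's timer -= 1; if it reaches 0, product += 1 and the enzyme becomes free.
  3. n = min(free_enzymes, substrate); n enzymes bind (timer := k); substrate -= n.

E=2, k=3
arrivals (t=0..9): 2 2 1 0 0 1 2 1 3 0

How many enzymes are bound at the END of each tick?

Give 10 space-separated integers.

Answer: 2 2 2 2 2 2 2 2 2 2

Derivation:
t=0: arr=2 -> substrate=0 bound=2 product=0
t=1: arr=2 -> substrate=2 bound=2 product=0
t=2: arr=1 -> substrate=3 bound=2 product=0
t=3: arr=0 -> substrate=1 bound=2 product=2
t=4: arr=0 -> substrate=1 bound=2 product=2
t=5: arr=1 -> substrate=2 bound=2 product=2
t=6: arr=2 -> substrate=2 bound=2 product=4
t=7: arr=1 -> substrate=3 bound=2 product=4
t=8: arr=3 -> substrate=6 bound=2 product=4
t=9: arr=0 -> substrate=4 bound=2 product=6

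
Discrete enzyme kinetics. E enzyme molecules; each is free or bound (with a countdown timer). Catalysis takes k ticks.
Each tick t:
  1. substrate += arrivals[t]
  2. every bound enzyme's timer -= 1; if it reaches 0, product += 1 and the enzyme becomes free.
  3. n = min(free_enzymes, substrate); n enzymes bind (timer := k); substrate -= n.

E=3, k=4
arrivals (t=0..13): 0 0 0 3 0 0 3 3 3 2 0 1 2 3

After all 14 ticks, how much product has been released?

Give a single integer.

Answer: 6

Derivation:
t=0: arr=0 -> substrate=0 bound=0 product=0
t=1: arr=0 -> substrate=0 bound=0 product=0
t=2: arr=0 -> substrate=0 bound=0 product=0
t=3: arr=3 -> substrate=0 bound=3 product=0
t=4: arr=0 -> substrate=0 bound=3 product=0
t=5: arr=0 -> substrate=0 bound=3 product=0
t=6: arr=3 -> substrate=3 bound=3 product=0
t=7: arr=3 -> substrate=3 bound=3 product=3
t=8: arr=3 -> substrate=6 bound=3 product=3
t=9: arr=2 -> substrate=8 bound=3 product=3
t=10: arr=0 -> substrate=8 bound=3 product=3
t=11: arr=1 -> substrate=6 bound=3 product=6
t=12: arr=2 -> substrate=8 bound=3 product=6
t=13: arr=3 -> substrate=11 bound=3 product=6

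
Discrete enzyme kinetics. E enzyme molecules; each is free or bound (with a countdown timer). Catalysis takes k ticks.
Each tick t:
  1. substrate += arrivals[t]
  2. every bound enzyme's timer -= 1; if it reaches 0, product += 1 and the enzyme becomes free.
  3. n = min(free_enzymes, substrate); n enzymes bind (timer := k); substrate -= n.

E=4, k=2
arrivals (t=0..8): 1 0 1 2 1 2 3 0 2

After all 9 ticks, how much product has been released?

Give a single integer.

Answer: 9

Derivation:
t=0: arr=1 -> substrate=0 bound=1 product=0
t=1: arr=0 -> substrate=0 bound=1 product=0
t=2: arr=1 -> substrate=0 bound=1 product=1
t=3: arr=2 -> substrate=0 bound=3 product=1
t=4: arr=1 -> substrate=0 bound=3 product=2
t=5: arr=2 -> substrate=0 bound=3 product=4
t=6: arr=3 -> substrate=1 bound=4 product=5
t=7: arr=0 -> substrate=0 bound=3 product=7
t=8: arr=2 -> substrate=0 bound=3 product=9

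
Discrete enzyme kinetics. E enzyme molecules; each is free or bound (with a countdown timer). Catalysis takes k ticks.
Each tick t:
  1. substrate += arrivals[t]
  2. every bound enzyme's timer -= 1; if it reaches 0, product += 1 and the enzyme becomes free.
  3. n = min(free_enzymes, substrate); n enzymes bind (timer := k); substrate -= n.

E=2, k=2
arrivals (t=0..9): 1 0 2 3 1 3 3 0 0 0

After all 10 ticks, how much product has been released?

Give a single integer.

t=0: arr=1 -> substrate=0 bound=1 product=0
t=1: arr=0 -> substrate=0 bound=1 product=0
t=2: arr=2 -> substrate=0 bound=2 product=1
t=3: arr=3 -> substrate=3 bound=2 product=1
t=4: arr=1 -> substrate=2 bound=2 product=3
t=5: arr=3 -> substrate=5 bound=2 product=3
t=6: arr=3 -> substrate=6 bound=2 product=5
t=7: arr=0 -> substrate=6 bound=2 product=5
t=8: arr=0 -> substrate=4 bound=2 product=7
t=9: arr=0 -> substrate=4 bound=2 product=7

Answer: 7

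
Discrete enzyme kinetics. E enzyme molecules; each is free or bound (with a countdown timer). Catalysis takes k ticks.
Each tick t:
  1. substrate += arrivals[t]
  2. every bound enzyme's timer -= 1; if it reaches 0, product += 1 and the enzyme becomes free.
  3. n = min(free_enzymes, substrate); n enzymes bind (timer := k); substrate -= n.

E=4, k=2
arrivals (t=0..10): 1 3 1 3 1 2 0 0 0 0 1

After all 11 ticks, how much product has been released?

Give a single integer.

t=0: arr=1 -> substrate=0 bound=1 product=0
t=1: arr=3 -> substrate=0 bound=4 product=0
t=2: arr=1 -> substrate=0 bound=4 product=1
t=3: arr=3 -> substrate=0 bound=4 product=4
t=4: arr=1 -> substrate=0 bound=4 product=5
t=5: arr=2 -> substrate=0 bound=3 product=8
t=6: arr=0 -> substrate=0 bound=2 product=9
t=7: arr=0 -> substrate=0 bound=0 product=11
t=8: arr=0 -> substrate=0 bound=0 product=11
t=9: arr=0 -> substrate=0 bound=0 product=11
t=10: arr=1 -> substrate=0 bound=1 product=11

Answer: 11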